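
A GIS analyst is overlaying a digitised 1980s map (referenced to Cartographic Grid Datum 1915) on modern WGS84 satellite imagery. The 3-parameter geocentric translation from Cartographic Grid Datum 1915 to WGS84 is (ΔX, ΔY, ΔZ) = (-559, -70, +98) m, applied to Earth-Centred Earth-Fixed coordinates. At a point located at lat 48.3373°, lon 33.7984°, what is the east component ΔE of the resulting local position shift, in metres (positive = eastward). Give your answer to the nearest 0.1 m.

The local east axis at (φ, λ) is (−sin λ, cos λ, 0), so ΔE = −sin(33.7984°)·(-559) + cos(33.7984°)·(-70) = 252.79 m.

ΔE = 252.8 m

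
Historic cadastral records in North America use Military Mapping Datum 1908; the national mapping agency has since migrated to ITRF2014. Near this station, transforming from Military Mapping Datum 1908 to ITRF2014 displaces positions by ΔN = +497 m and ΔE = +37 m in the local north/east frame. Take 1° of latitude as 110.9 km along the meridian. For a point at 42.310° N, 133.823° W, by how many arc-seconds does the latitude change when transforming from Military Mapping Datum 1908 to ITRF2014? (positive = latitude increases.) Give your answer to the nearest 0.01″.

Δφ = 16.13″

1° of latitude = 110.9 km, so Δφ = 497.0 / 110900 = 0.0044815° = 16.133″.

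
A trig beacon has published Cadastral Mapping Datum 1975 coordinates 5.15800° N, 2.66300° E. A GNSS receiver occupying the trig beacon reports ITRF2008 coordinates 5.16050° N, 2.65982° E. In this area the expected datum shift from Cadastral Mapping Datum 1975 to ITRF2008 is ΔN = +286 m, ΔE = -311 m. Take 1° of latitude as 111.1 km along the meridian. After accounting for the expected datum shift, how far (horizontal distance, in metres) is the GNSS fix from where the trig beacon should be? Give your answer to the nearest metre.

Observed coordinate differences: Δφ = +0.00250°, Δλ = -0.00318°.
Converting to metres (1° lat = 111100 m, cos φ = 0.995951): observed ΔN = 277.7 m, observed ΔE = -351.9 m.
Subtracting the expected shift leaves a residual of 277.7 − (286) = -8.3 m north and -351.9 − (-311) = -40.9 m east.
Residual distance = √((-8.3)² + (-40.9)²) = 41.7 m.

42 m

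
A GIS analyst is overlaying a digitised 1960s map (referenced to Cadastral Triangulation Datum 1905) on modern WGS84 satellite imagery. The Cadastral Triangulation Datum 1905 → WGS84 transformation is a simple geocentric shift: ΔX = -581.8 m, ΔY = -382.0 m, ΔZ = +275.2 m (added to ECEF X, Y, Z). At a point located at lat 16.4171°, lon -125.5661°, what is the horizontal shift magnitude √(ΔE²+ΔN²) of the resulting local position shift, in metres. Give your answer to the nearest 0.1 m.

263.7 m

The local east axis at (φ, λ) is (−sin λ, cos λ, 0), so ΔE = −sin(-125.5661°)·(-581.8) + cos(-125.5661°)·(-382.0) = -251.08 m.
The local north axis is (−sin φ cos λ, −sin φ sin λ, cos φ), giving ΔN = -95.641 − 87.823 + 263.980 = 80.52 m.
Horizontal magnitude = √(ΔE² + ΔN²) = √((-251.08)² + 80.52²) = 263.67 m.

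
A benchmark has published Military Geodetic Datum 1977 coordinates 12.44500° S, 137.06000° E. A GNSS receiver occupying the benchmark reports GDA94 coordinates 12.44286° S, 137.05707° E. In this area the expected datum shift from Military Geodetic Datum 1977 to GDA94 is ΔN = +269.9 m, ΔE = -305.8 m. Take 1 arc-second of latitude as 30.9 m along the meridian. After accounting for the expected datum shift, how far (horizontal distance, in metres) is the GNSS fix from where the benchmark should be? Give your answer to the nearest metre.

Observed coordinate differences: Δφ = +0.00214°, Δλ = -0.00293°.
Converting to metres (1° lat = 111240 m, cos φ = 0.976503): observed ΔN = 238.1 m, observed ΔE = -318.3 m.
Subtracting the expected shift leaves a residual of 238.1 − (269.9) = -31.8 m north and -318.3 − (-305.8) = -12.5 m east.
Residual distance = √((-31.8)² + (-12.5)²) = 34.2 m.

34 m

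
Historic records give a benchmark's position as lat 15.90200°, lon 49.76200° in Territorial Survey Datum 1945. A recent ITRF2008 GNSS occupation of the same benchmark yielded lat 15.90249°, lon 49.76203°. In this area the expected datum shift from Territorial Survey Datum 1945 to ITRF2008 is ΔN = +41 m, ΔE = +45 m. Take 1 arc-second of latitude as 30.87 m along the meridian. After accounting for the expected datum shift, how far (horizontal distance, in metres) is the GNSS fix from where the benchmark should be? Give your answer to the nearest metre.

Observed coordinate differences: Δφ = +0.00049°, Δλ = +0.00003°.
Converting to metres (1° lat = 111132 m, cos φ = 0.961732): observed ΔN = 54.5 m, observed ΔE = 3.2 m.
Subtracting the expected shift leaves a residual of 54.5 − (41) = 13.5 m north and 3.2 − (45) = -41.8 m east.
Residual distance = √(13.5² + (-41.8)²) = 43.9 m.

44 m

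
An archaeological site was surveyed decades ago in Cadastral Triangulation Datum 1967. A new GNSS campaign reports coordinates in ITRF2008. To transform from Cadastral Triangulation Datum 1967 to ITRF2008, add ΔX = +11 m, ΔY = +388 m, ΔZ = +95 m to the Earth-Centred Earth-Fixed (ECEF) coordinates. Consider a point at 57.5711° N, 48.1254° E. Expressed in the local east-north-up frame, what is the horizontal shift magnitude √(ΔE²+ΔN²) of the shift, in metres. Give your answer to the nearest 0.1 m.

At φ = 57.5711°, λ = 48.1254°: sin φ = 0.844058, cos φ = 0.536253, sin λ = 0.744608, cos λ = 0.667503.
ΔE = −sin λ·ΔX + cos λ·ΔY = −(0.744608)·(11) + (0.667503)·(388) = 250.80 m.
ΔN = −sin φ cos λ·ΔX − sin φ sin λ·ΔY + cos φ·ΔZ = −(0.844058)(0.667503)(11) − (0.844058)(0.744608)(388) + (0.536253)(95) = -199.11 m.
Horizontal magnitude = √(ΔE² + ΔN²) = √(250.80² + (-199.11)²) = 320.23 m.

320.2 m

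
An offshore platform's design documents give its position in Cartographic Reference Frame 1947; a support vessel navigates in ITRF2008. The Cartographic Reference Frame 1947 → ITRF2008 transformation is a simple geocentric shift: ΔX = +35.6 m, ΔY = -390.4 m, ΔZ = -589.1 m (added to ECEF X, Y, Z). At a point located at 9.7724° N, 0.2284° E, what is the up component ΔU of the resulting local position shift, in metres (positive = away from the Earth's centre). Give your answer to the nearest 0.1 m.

The local up (radial) axis is (cos φ cos λ, cos φ sin λ, sin φ), giving ΔU = 35.083 − 1.534 − 99.991 = -66.44 m.

ΔU = -66.4 m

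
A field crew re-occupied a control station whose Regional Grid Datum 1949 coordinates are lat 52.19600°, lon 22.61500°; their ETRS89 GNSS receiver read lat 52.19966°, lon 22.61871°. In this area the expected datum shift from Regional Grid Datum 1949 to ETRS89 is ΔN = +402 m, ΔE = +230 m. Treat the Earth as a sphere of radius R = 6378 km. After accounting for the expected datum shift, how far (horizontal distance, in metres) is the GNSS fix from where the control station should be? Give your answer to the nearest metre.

24 m

Observed coordinate differences: Δφ = +0.00366°, Δλ = +0.00371°.
Converting to metres (1° lat = 111317 m, cos φ = 0.612962): observed ΔN = 407.4 m, observed ΔE = 253.1 m.
Subtracting the expected shift leaves a residual of 407.4 − (402) = 5.4 m north and 253.1 − (230) = 23.1 m east.
Residual distance = √(5.4² + 23.1²) = 23.8 m.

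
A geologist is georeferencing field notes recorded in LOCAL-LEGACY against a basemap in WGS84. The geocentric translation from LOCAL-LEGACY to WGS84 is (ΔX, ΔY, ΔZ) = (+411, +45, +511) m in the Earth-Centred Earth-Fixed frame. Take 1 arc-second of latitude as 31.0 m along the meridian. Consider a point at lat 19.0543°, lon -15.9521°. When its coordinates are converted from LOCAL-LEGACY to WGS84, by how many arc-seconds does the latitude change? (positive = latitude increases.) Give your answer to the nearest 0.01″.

Δφ = 11.55″

sin φ = 0.326464, cos φ = 0.945210, sin λ = -0.274834, cos λ = 0.961492.
North component: ΔN = −sin φ cos λ·ΔX − sin φ sin λ·ΔY + cos φ·ΔZ = −(0.326464)(0.961492)(411) − (0.326464)(-0.274834)(45) + (0.945210)(511) = 358.03 m.
1° of latitude spans 3600 × 31.00 = 111600 m, so Δφ = 358.03 / 111600 × 3600 = 11.549″.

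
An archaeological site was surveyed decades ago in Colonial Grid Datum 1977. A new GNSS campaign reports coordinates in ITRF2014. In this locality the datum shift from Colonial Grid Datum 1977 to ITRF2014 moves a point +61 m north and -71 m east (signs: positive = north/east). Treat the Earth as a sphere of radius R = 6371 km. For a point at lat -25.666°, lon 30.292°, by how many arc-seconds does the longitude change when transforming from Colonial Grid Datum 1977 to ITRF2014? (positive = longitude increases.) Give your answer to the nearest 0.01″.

Δλ = -2.55″

At latitude -25.666°, cos φ = 0.901334.
One radian of longitude at latitude φ spans R cos φ, so Δλ = ΔE / (R cos φ) = -71.0 / (6371000 × 0.901334) = -1.2364e-05 rad = -2.550″.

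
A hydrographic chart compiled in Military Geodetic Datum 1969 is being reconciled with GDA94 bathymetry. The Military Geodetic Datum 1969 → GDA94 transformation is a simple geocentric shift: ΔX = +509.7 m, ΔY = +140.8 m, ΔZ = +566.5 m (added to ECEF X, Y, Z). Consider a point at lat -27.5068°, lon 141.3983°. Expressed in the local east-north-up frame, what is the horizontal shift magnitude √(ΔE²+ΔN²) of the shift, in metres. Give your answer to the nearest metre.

559 m

The local east axis at (φ, λ) is (−sin λ, cos λ, 0), so ΔE = −sin(141.3983°)·509.7 + cos(141.3983°)·140.8 = -428.04 m.
The local north axis is (−sin φ cos λ, −sin φ sin λ, cos φ), giving ΔN = -183.971 + 40.572 + 502.461 = 359.06 m.
Horizontal magnitude = √(ΔE² + ΔN²) = √((-428.04)² + 359.06²) = 558.70 m.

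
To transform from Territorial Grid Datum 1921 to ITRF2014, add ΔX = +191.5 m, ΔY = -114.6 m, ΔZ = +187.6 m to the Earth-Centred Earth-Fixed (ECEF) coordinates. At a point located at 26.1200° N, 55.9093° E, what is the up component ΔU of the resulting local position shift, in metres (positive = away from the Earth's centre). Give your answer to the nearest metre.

ΔU = 94 m

The local up (radial) axis is (cos φ cos λ, cos φ sin λ, sin φ), giving ΔU = 96.375 − 85.214 + 82.591 = 93.75 m.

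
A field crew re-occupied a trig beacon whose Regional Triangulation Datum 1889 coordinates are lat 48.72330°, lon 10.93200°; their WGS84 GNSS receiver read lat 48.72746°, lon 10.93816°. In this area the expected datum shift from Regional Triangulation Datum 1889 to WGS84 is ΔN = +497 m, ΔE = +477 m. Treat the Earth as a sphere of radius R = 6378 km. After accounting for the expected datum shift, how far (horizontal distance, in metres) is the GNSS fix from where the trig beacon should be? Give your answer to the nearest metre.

42 m

Observed coordinate differences: Δφ = +0.00416°, Δλ = +0.00616°.
Converting to metres (1° lat = 111317 m, cos φ = 0.659696): observed ΔN = 463.1 m, observed ΔE = 452.4 m.
Subtracting the expected shift leaves a residual of 463.1 − (497) = -33.9 m north and 452.4 − (477) = -24.6 m east.
Residual distance = √((-33.9)² + (-24.6)²) = 41.9 m.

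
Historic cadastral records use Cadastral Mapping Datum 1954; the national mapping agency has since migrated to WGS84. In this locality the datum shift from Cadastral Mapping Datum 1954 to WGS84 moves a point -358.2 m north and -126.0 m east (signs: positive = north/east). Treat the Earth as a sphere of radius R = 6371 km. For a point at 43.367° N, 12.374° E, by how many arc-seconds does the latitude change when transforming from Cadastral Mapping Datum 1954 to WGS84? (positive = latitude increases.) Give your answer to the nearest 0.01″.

Δφ = -11.60″

On a sphere of radius R, 1 rad of latitude = R, so Δφ = ΔN / R = -358.2 / 6371000 = -5.6224e-05 rad = -11.597″.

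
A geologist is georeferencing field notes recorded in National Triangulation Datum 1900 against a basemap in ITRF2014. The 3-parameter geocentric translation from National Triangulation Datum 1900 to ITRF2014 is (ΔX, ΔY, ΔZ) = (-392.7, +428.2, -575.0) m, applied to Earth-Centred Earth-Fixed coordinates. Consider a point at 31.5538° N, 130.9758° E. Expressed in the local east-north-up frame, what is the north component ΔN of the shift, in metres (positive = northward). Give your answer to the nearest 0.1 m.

ΔN = -793.9 m

At φ = 31.5538°, λ = 130.9758°: sin φ = 0.523299, cos φ = 0.852149, sin λ = 0.754987, cos λ = -0.655740.
ΔN = −sin φ cos λ·ΔX − sin φ sin λ·ΔY + cos φ·ΔZ = −(0.523299)(-0.655740)(-392.7) − (0.523299)(0.754987)(428.2) + (0.852149)(-575.0) = -793.91 m.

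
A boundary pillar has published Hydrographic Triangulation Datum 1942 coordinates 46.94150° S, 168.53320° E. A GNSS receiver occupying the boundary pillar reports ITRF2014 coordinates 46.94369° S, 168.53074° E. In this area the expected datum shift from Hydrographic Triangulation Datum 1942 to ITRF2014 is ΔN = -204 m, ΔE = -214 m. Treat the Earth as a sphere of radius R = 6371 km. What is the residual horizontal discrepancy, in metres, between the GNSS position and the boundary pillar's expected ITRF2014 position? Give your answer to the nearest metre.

48 m

Observed coordinate differences: Δφ = -0.00219°, Δλ = -0.00246°.
Converting to metres (1° lat = 111195 m, cos φ = 0.682745): observed ΔN = -243.5 m, observed ΔE = -186.8 m.
Subtracting the expected shift leaves a residual of -243.5 − (-204) = -39.5 m north and -186.8 − (-214) = 27.2 m east.
Residual distance = √((-39.5)² + 27.2²) = 48.0 m.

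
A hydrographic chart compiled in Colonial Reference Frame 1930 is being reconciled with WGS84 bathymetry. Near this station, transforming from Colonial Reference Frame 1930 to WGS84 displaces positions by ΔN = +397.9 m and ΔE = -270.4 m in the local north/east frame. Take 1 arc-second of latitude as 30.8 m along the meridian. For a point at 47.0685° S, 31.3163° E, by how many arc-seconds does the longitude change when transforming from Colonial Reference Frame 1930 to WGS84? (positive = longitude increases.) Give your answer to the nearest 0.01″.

Δλ = -12.89″

At latitude -47.0685°, cos φ = 0.681124.
1″ of longitude at this latitude = 30.80 × cos φ = 20.9786 m, so Δλ = -270.4 / 20.9786 = -12.889″.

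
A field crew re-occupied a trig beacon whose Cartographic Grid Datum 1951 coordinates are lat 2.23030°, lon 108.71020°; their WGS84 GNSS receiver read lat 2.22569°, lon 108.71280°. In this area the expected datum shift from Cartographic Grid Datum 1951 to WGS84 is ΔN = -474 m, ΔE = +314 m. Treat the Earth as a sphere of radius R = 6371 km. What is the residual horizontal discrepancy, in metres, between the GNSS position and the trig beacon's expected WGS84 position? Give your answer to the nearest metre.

Observed coordinate differences: Δφ = -0.00461°, Δλ = +0.00260°.
Converting to metres (1° lat = 111195 m, cos φ = 0.999242): observed ΔN = -512.6 m, observed ΔE = 288.9 m.
Subtracting the expected shift leaves a residual of -512.6 − (-474) = -38.6 m north and 288.9 − (314) = -25.1 m east.
Residual distance = √((-38.6)² + (-25.1)²) = 46.1 m.

46 m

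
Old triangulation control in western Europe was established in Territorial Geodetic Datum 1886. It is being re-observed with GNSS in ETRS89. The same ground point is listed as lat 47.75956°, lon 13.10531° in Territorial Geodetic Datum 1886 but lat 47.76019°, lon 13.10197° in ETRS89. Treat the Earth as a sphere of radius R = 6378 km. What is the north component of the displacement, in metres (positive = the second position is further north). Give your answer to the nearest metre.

ΔN = 70 m

Δφ = 47.76019° − 47.75956° = +0.00063°; Δλ = 13.10197° − 13.10531° = -0.00334°.
1° along a meridian = πR/180 = 111317 m.
ΔN = Δφ × 111317 = 70.1 m; ΔE = Δλ × 111317 × cos(47.75956°) = -0.00334 × 111317 × 0.672243 = -249.9 m.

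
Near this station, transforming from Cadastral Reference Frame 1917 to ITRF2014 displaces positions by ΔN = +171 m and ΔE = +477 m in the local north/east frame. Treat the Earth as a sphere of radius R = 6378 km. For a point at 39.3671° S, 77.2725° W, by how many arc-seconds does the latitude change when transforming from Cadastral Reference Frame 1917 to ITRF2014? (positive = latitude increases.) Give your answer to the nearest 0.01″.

On a sphere of radius R, 1 rad of latitude = R, so Δφ = ΔN / R = 171.0 / 6378000 = 2.6811e-05 rad = 5.530″.

Δφ = 5.53″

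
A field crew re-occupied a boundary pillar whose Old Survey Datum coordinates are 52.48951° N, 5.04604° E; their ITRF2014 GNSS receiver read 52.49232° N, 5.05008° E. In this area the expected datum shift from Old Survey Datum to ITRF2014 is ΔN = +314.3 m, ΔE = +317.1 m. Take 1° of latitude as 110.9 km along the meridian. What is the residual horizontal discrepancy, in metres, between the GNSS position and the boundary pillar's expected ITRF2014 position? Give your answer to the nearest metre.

44 m

Observed coordinate differences: Δφ = +0.00281°, Δλ = +0.00404°.
Converting to metres (1° lat = 110900 m, cos φ = 0.608907): observed ΔN = 311.6 m, observed ΔE = 272.8 m.
Subtracting the expected shift leaves a residual of 311.6 − (314.3) = -2.7 m north and 272.8 − (317.1) = -44.3 m east.
Residual distance = √((-2.7)² + (-44.3)²) = 44.4 m.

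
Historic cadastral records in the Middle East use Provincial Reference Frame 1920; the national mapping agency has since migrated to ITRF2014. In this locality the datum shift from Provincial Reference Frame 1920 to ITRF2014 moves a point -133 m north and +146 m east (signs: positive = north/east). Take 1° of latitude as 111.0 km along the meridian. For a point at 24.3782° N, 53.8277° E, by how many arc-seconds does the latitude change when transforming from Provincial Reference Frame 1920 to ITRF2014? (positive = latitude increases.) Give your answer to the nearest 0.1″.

1° of latitude = 111.0 km, so Δφ = -133.0 / 111000 = -0.0011982° = -4.314″.

Δφ = -4.3″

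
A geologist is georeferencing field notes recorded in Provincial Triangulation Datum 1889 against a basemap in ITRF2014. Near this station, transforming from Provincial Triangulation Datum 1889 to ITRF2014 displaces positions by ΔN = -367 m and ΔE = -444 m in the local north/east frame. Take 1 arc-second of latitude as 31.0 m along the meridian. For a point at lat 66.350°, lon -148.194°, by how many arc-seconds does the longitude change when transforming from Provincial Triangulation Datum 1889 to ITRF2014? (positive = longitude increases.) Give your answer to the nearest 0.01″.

At latitude 66.350°, cos φ = 0.401149.
1″ of longitude at this latitude = 31.00 × cos φ = 12.4356 m, so Δλ = -444.0 / 12.4356 = -35.704″.

Δλ = -35.70″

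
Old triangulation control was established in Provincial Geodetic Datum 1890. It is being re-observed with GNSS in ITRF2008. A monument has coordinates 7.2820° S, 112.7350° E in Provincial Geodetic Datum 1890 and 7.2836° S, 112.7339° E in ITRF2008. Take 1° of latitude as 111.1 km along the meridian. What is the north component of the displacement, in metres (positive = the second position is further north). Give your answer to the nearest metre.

ΔN = -178 m

Δφ = -7.2836° − -7.2820° = -0.0016°; Δλ = 112.7339° − 112.7350° = -0.0011°.
ΔN = Δφ × 111100 = -177.8 m; ΔE = Δλ × 111100 × cos(-7.2820°) = -0.0011 × 111100 × 0.991934 = -121.2 m.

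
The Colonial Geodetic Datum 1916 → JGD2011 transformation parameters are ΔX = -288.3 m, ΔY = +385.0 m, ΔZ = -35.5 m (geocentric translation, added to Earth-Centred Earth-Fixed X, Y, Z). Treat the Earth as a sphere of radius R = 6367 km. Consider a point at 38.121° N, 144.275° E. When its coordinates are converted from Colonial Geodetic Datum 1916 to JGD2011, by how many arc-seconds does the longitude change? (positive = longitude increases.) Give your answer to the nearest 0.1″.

Δλ = -5.9″

sin φ = 0.617324, cos φ = 0.786709, sin λ = 0.583895, cos λ = -0.811829.
East component: ΔE = −sin λ·ΔX + cos λ·ΔY = −(0.583895)(-288.3) + (-0.811829)(385.0) = -144.22 m.
1° of latitude spans πR/180 = 111125 m; at latitude φ, 1° of longitude spans that × cos φ = 87423.1 m, so Δλ = -144.22 / 87423.1 × 3600 = -5.939″.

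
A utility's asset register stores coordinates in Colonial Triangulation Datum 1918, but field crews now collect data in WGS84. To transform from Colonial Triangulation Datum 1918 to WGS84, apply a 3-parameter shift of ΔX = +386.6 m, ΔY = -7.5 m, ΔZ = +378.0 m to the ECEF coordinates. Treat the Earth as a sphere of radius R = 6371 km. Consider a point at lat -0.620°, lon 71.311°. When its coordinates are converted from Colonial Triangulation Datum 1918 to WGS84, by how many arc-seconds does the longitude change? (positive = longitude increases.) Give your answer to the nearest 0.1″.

sin φ = -0.010821, cos φ = 0.999941, sin λ = 0.947272, cos λ = 0.320431.
East component: ΔE = −sin λ·ΔX + cos λ·ΔY = −(0.947272)(386.6) + (0.320431)(-7.5) = -368.62 m.
1° of latitude spans πR/180 = 111195 m; at latitude φ, 1° of longitude spans that × cos φ = 111188.4 m, so Δλ = -368.62 / 111188.4 × 3600 = -11.935″.

Δλ = -11.9″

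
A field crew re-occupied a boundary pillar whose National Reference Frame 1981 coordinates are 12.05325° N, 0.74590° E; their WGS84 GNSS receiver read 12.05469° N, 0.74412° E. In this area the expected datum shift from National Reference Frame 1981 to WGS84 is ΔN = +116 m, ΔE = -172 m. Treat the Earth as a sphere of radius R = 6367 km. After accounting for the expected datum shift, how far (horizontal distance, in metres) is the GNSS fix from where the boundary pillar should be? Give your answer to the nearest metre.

49 m

Observed coordinate differences: Δφ = +0.00144°, Δλ = -0.00178°.
Converting to metres (1° lat = 111125 m, cos φ = 0.977954): observed ΔN = 160.0 m, observed ΔE = -193.4 m.
Subtracting the expected shift leaves a residual of 160.0 − (116) = 44.0 m north and -193.4 − (-172) = -21.4 m east.
Residual distance = √(44.0² + (-21.4)²) = 49.0 m.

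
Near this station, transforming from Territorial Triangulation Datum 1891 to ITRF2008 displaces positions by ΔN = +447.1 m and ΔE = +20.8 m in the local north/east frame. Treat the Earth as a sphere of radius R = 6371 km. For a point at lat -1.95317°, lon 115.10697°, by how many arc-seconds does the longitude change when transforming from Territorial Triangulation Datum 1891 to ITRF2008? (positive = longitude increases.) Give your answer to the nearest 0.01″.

Δλ = 0.67″

At latitude -1.95317°, cos φ = 0.999419.
One radian of longitude at latitude φ spans R cos φ, so Δλ = ΔE / (R cos φ) = 20.8 / (6371000 × 0.999419) = 3.2667e-06 rad = 0.674″.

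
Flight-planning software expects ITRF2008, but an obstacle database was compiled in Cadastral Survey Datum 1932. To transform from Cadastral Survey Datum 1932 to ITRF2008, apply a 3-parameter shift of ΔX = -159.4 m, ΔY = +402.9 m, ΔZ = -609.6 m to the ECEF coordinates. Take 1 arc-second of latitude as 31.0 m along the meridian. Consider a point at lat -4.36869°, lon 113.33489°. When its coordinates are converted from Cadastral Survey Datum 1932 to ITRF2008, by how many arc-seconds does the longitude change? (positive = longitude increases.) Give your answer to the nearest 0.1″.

sin φ = -0.076174, cos φ = 0.997095, sin λ = 0.918205, cos λ = -0.396105.
East component: ΔE = −sin λ·ΔX + cos λ·ΔY = −(0.918205)(-159.4) + (-0.396105)(402.9) = -13.23 m.
1° of latitude spans 3600 × 31.00 = 111600 m; at latitude φ, 1° of longitude spans that × cos φ = 111275.7 m, so Δλ = -13.23 / 111275.7 × 3600 = -0.428″.

Δλ = -0.4″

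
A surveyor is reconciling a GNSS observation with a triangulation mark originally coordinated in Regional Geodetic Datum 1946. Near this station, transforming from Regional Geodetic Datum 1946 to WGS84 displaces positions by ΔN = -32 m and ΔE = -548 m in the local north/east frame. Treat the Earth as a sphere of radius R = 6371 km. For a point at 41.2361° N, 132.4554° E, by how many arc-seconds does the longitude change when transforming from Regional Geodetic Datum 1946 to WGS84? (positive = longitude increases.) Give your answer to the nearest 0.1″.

At latitude 41.2361°, cos φ = 0.752000.
One radian of longitude at latitude φ spans R cos φ, so Δλ = ΔE / (R cos φ) = -548.0 / (6371000 × 0.752000) = -1.1438e-04 rad = -23.593″.

Δλ = -23.6″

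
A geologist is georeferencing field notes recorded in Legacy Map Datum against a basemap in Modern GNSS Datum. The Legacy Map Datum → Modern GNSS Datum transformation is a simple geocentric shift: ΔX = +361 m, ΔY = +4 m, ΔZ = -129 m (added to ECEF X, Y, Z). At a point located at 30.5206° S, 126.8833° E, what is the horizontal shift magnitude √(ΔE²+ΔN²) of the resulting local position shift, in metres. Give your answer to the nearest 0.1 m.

364.6 m

At φ = -30.5206°, λ = 126.8833°: sin φ = -0.507848, cos φ = 0.861447, sin λ = 0.799860, cos λ = -0.600187.
ΔE = −sin λ·ΔX + cos λ·ΔY = −(0.799860)·(361) + (-0.600187)·(4) = -291.15 m.
ΔN = −sin φ cos λ·ΔX − sin φ sin λ·ΔY + cos φ·ΔZ = −(-0.507848)(-0.600187)(361) − (-0.507848)(0.799860)(4) + (0.861447)(-129) = -219.54 m.
Horizontal magnitude = √(ΔE² + ΔN²) = √((-291.15)² + (-219.54)²) = 364.64 m.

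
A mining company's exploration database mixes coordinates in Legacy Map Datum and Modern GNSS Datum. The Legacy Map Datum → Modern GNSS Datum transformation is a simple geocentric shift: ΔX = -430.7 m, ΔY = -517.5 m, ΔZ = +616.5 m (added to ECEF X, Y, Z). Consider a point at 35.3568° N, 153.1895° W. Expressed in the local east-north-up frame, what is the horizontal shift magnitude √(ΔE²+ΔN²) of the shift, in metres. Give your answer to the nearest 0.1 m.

At φ = 35.3568°, λ = -153.1895°: sin φ = 0.578666, cos φ = 0.815564, sin λ = -0.451041, cos λ = -0.892503.
ΔE = −sin λ·ΔX + cos λ·ΔY = −(-0.451041)·(-430.7) + (-0.892503)·(-517.5) = 267.61 m.
ΔN = −sin φ cos λ·ΔX − sin φ sin λ·ΔY + cos φ·ΔZ = −(0.578666)(-0.892503)(-430.7) − (0.578666)(-0.451041)(-517.5) + (0.815564)(616.5) = 145.29 m.
Horizontal magnitude = √(ΔE² + ΔN²) = √(267.61² + 145.29²) = 304.50 m.

304.5 m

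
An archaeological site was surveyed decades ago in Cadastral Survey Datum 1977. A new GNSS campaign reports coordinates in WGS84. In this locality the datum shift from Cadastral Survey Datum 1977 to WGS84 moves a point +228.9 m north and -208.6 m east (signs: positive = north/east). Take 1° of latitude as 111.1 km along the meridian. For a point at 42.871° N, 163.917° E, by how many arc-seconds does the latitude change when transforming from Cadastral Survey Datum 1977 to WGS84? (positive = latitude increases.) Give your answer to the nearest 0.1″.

1° of latitude = 111.1 km, so Δφ = 228.9 / 111100 = 0.0020603° = 7.417″.

Δφ = 7.4″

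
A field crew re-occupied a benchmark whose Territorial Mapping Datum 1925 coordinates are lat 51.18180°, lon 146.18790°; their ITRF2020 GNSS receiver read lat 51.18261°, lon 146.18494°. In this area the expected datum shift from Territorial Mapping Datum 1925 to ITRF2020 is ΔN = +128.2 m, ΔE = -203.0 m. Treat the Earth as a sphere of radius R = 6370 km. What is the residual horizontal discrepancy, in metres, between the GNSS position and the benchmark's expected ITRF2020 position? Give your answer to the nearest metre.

38 m

Observed coordinate differences: Δφ = +0.00081°, Δλ = -0.00296°.
Converting to metres (1° lat = 111177 m, cos φ = 0.626851): observed ΔN = 90.1 m, observed ΔE = -206.3 m.
Subtracting the expected shift leaves a residual of 90.1 − (128.2) = -38.1 m north and -206.3 − (-203.0) = -3.3 m east.
Residual distance = √((-38.1)² + (-3.3)²) = 38.3 m.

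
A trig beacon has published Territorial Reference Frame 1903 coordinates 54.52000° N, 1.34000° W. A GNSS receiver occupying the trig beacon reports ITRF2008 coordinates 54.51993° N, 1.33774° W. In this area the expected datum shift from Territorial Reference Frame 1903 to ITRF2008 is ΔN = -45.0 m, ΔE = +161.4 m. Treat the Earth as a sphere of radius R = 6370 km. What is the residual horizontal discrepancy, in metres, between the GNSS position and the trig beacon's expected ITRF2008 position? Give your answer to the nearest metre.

Observed coordinate differences: Δφ = -0.00007°, Δλ = +0.00226°.
Converting to metres (1° lat = 111177 m, cos φ = 0.580419): observed ΔN = -7.8 m, observed ΔE = 145.8 m.
Subtracting the expected shift leaves a residual of -7.8 − (-45.0) = 37.2 m north and 145.8 − (161.4) = -15.6 m east.
Residual distance = √(37.2² + (-15.6)²) = 40.3 m.

40 m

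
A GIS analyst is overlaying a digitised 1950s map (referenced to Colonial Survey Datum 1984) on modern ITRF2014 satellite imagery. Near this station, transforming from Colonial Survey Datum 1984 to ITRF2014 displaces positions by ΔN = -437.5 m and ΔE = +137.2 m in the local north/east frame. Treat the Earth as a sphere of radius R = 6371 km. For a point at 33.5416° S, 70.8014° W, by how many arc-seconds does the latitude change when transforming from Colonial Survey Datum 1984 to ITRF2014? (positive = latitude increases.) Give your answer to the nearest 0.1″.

On a sphere of radius R, 1 rad of latitude = R, so Δφ = ΔN / R = -437.5 / 6371000 = -6.8671e-05 rad = -14.164″.

Δφ = -14.2″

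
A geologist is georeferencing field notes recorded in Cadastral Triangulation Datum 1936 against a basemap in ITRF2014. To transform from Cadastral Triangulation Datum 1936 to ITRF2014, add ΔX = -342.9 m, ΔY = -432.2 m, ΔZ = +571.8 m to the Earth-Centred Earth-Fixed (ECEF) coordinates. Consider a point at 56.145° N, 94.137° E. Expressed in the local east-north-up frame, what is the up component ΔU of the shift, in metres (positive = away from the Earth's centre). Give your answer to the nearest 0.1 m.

The local up (radial) axis is (cos φ cos λ, cos φ sin λ, sin φ), giving ΔU = 13.781 − 240.148 + 474.851 = 248.48 m.

ΔU = 248.5 m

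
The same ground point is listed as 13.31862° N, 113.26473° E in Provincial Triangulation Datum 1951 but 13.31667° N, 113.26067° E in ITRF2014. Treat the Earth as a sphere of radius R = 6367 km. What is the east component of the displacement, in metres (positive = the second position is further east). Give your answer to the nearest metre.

ΔE = -439 m

Δφ = 13.31667° − 13.31862° = -0.00195°; Δλ = 113.26067° − 113.26473° = -0.00406°.
1° along a meridian = πR/180 = 111125 m.
ΔN = Δφ × 111125 = -216.7 m; ΔE = Δλ × 111125 × cos(13.31862°) = -0.00406 × 111125 × 0.973104 = -439.0 m.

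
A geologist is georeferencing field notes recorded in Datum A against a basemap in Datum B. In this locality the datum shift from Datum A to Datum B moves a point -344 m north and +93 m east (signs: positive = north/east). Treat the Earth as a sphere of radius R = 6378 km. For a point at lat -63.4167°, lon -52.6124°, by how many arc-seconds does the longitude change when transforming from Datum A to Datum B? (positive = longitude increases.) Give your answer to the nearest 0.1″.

Δλ = 6.7″

At latitude -63.4167°, cos φ = 0.447498.
One radian of longitude at latitude φ spans R cos φ, so Δλ = ΔE / (R cos φ) = 93.0 / (6378000 × 0.447498) = 3.2584e-05 rad = 6.721″.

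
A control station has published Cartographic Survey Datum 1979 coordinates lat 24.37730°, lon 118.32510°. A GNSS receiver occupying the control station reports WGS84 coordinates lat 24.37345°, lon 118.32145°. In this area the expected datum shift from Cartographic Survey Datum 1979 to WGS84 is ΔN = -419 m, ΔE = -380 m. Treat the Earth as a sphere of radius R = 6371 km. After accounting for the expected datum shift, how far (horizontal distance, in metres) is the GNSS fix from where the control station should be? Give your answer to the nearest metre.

Observed coordinate differences: Δφ = -0.00385°, Δλ = -0.00365°.
Converting to metres (1° lat = 111195 m, cos φ = 0.910847): observed ΔN = -428.1 m, observed ΔE = -369.7 m.
Subtracting the expected shift leaves a residual of -428.1 − (-419) = -9.1 m north and -369.7 − (-380) = 10.3 m east.
Residual distance = √((-9.1)² + 10.3²) = 13.8 m.

14 m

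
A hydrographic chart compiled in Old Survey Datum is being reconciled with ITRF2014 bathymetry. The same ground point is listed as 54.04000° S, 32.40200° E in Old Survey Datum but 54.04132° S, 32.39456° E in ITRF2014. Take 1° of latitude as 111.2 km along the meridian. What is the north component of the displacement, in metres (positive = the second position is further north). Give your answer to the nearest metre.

ΔN = -147 m

Δφ = -54.04132° − -54.04000° = -0.00132°; Δλ = 32.39456° − 32.40200° = -0.00744°.
ΔN = Δφ × 111200 = -146.8 m; ΔE = Δλ × 111200 × cos(-54.04000°) = -0.00744 × 111200 × 0.587220 = -485.8 m.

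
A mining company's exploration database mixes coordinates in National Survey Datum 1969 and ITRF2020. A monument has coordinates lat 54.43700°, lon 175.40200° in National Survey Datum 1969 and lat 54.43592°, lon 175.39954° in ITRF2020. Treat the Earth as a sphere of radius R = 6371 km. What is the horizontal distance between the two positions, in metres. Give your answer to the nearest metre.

199 m

Δφ = 54.43592° − 54.43700° = -0.00108°; Δλ = 175.39954° − 175.40200° = -0.00246°.
1° along a meridian = πR/180 = 111195 m.
ΔN = Δφ × 111195 = -120.1 m; ΔE = Δλ × 111195 × cos(54.43700°) = -0.00246 × 111195 × 0.581598 = -159.1 m.
Distance = √(ΔE² + ΔN²) = √((-159.1)² + (-120.1)²) = 199.3 m.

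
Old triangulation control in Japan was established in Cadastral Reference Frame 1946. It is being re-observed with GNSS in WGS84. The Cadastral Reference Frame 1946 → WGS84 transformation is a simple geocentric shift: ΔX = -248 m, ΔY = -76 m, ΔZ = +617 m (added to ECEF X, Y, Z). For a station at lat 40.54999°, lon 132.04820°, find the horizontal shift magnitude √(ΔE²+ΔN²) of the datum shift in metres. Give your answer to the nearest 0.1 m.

The local east axis at (φ, λ) is (−sin λ, cos λ, 0), so ΔE = −sin(132.04820°)·(-248) + cos(132.04820°)·(-76) = 235.06 m.
The local north axis is (−sin φ cos λ, −sin φ sin λ, cos φ), giving ΔN = -107.983 + 36.690 + 468.821 = 397.53 m.
Horizontal magnitude = √(ΔE² + ΔN²) = √(235.06² + 397.53²) = 461.82 m.

461.8 m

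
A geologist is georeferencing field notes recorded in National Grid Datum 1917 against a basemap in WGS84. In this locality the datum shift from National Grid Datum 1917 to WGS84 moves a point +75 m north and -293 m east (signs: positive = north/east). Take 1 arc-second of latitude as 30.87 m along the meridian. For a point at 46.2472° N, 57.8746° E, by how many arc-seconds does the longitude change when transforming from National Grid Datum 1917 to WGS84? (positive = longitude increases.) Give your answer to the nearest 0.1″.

At latitude 46.2472°, cos φ = 0.691548.
1″ of longitude at this latitude = 30.87 × cos φ = 21.3481 m, so Δλ = -293.0 / 21.3481 = -13.725″.

Δλ = -13.7″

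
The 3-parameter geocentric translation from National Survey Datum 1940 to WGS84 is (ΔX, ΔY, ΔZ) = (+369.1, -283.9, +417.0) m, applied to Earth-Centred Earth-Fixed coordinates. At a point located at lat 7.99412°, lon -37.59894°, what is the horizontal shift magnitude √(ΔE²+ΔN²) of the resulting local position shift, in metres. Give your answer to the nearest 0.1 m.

At φ = 7.99412°, λ = -37.59894°: sin φ = 0.139071, cos φ = 0.990282, sin λ = -0.610131, cos λ = 0.792301.
ΔE = −sin λ·ΔX + cos λ·ΔY = −(-0.610131)·(369.1) + (0.792301)·(-283.9) = 0.26 m.
ΔN = −sin φ cos λ·ΔX − sin φ sin λ·ΔY + cos φ·ΔZ = −(0.139071)(0.792301)(369.1) − (0.139071)(-0.610131)(-283.9) + (0.990282)(417.0) = 348.19 m.
Horizontal magnitude = √(ΔE² + ΔN²) = √(0.26² + 348.19²) = 348.19 m.

348.2 m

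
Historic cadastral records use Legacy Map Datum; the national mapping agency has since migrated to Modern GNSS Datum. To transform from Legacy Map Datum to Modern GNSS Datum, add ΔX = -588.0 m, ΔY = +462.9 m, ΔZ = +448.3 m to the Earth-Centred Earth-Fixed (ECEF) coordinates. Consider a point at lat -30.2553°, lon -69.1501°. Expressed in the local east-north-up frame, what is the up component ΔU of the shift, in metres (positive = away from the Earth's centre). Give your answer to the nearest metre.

ΔU = -780 m

The local up (radial) axis is (cos φ cos λ, cos φ sin λ, sin φ), giving ΔU = -180.775 − 373.664 − 225.878 = -780.32 m.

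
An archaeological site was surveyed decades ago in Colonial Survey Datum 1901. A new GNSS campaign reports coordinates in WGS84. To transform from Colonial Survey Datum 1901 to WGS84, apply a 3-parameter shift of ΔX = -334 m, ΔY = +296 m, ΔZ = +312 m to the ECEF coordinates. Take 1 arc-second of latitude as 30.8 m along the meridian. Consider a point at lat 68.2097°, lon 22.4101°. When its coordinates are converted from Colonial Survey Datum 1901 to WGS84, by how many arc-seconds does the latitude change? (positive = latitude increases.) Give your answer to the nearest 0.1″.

Δφ = 9.7″

sin φ = 0.928549, cos φ = 0.371211, sin λ = 0.381233, cos λ = 0.924479.
North component: ΔN = −sin φ cos λ·ΔX − sin φ sin λ·ΔY + cos φ·ΔZ = −(0.928549)(0.924479)(-334) − (0.928549)(0.381233)(296) + (0.371211)(312) = 297.75 m.
1° of latitude spans 3600 × 30.80 = 110880 m, so Δφ = 297.75 / 110880 × 3600 = 9.667″.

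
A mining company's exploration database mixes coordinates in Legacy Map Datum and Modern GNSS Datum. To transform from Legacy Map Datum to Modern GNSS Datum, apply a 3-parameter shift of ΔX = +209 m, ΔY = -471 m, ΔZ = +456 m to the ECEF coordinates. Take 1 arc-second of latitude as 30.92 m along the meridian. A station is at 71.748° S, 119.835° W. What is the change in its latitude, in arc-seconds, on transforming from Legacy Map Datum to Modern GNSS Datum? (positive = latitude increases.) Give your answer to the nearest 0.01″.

sin φ = -0.949688, cos φ = 0.313197, sin λ = -0.867462, cos λ = -0.497504.
North component: ΔN = −sin φ cos λ·ΔX − sin φ sin λ·ΔY + cos φ·ΔZ = −(-0.949688)(-0.497504)(209) − (-0.949688)(-0.867462)(-471) + (0.313197)(456) = 432.09 m.
1° of latitude spans 3600 × 30.92 = 111312 m, so Δφ = 432.09 / 111312 × 3600 = 13.974″.

Δφ = 13.97″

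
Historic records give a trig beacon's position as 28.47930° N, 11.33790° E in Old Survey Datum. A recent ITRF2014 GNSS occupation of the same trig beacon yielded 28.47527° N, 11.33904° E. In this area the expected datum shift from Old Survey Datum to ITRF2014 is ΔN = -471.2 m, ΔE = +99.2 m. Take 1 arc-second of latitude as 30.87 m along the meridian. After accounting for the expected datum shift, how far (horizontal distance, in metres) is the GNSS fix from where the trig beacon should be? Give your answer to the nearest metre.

26 m

Observed coordinate differences: Δφ = -0.00403°, Δλ = +0.00114°.
Converting to metres (1° lat = 111132 m, cos φ = 0.878989): observed ΔN = -447.9 m, observed ΔE = 111.4 m.
Subtracting the expected shift leaves a residual of -447.9 − (-471.2) = 23.3 m north and 111.4 − (99.2) = 12.2 m east.
Residual distance = √(23.3² + 12.2²) = 26.3 m.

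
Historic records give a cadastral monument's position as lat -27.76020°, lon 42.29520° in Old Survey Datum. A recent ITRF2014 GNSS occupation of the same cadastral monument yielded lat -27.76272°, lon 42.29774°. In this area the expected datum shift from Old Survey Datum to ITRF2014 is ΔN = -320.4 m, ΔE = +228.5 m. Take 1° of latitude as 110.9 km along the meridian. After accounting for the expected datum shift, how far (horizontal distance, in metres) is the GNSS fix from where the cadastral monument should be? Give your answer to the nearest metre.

46 m

Observed coordinate differences: Δφ = -0.00252°, Δλ = +0.00254°.
Converting to metres (1° lat = 110900 m, cos φ = 0.884905): observed ΔN = -279.5 m, observed ΔE = 249.3 m.
Subtracting the expected shift leaves a residual of -279.5 − (-320.4) = 40.9 m north and 249.3 − (228.5) = 20.8 m east.
Residual distance = √(40.9² + 20.8²) = 45.9 m.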